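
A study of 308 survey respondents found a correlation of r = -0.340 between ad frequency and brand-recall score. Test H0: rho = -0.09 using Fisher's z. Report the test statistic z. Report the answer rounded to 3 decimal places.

Fisher z: atanh(-0.340) = -0.354093, atanh(-0.09) = -0.090244
z = (z_r − z_0)·√(n−3) = (-0.354093 − (-0.090244))·√305 = -0.263849 · 17.464249 = -4.608

-4.608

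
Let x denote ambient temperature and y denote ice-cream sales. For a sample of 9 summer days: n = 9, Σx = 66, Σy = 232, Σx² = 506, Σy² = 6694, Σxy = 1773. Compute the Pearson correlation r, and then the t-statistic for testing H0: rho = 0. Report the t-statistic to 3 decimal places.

1.845

Numerator: nΣxy − (Σx)(Σy) = 9·1773 − (66)(232) = 645
Denominator: √[(nΣx²−(Σx)²)(nΣy²−(Σy)²)]
  nΣx²−(Σx)² = 9·506 − 4356 = 198;  nΣy²−(Σy)² = 9·6694 − 53824 = 6422
  √(198·6422) = √1271556 = 1127.6329
r = 645 / 1127.6329 = 0.5720
t = r·√(n−2)/√(1−r²) = 0.5720·√7 / √(1−0.327184) = 1.513370 / 0.820254 = 1.845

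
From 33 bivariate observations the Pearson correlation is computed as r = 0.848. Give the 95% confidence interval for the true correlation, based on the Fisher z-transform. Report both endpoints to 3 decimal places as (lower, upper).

Fisher z: z_r = atanh(r) = ½·ln((1+0.848)/(1−0.848)) = 1.248989
SE(z) = 1/√(n−3) = 1/√30 = 0.182574
95% ⇒ z* = 1.960; margin = 1.960·0.182574 = 0.357845
CI on z-scale: (0.891144, 1.606834)
Back-transform: tanh(0.891144) = 0.711958, tanh(1.606834) = 0.922691

(0.712, 0.923)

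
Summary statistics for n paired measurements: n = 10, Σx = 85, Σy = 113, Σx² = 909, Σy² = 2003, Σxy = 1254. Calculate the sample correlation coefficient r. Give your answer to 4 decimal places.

Numerator: nΣxy − (Σx)(Σy) = 10·1254 − (85)(113) = 2935
Denominator: √[(nΣx²−(Σx)²)(nΣy²−(Σy)²)]
  nΣx²−(Σx)² = 10·909 − 7225 = 1865;  nΣy²−(Σy)² = 10·2003 − 12769 = 7261
  √(1865·7261) = √13541765 = 3679.9137
r = 2935 / 3679.9137 = 0.7976

0.7976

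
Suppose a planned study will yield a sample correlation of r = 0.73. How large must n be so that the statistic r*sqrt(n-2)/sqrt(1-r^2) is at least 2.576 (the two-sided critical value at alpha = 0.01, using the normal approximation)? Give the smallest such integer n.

8

Need r·√(n−2)/√(1−r²) ≥ 2.576
√(n−2) ≥ 2.576·√(1−0.5329) / 0.73 = 2.576·0.683447 / 0.73 = 2.4117
n−2 ≥ 5.8163  ⇒  n ≥ 7.8163
Smallest integer n = 8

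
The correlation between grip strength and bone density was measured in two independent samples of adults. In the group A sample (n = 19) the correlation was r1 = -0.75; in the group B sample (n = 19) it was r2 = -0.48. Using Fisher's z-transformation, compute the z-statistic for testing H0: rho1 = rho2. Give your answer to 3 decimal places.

z1 = atanh(-0.75) = -0.972955,  z2 = atanh(-0.48) = -0.522984
SE = √(1/(n1−3) + 1/(n2−3)) = √(1/16 + 1/16) = √(0.0625000 + 0.0625000) = √0.1250000 = 0.353553
z = (z1 − z2)/SE = (-0.972955 − (-0.522984)) / 0.353553 = -0.449971 / 0.353553 = -1.273

-1.273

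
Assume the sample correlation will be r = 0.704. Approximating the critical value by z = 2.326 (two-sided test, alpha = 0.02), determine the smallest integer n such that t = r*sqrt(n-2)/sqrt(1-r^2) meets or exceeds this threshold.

r√(n−2)/√(1−r²) ≥ 2.326  ⇔  n−2 ≥ (2.326)²·(1−r²)/r²
(1−r²)/r² = (1−0.495616)/0.495616 = 1.0177
n ≥ 2 + 5.410276·1.0177 = 2 + 5.5060 = 7.5060
⌈7.5060⌉ = 8

8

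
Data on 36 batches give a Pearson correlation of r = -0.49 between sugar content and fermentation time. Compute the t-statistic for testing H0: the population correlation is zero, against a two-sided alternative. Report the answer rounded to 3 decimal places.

-3.278

1 − r² = 1 − 0.2401 = 0.7599;  √(1−r²) = 0.871722
√(n−2) = √34 = 5.830952
t = r·√(n−2)/√(1−r²) = -0.49 · 5.830952 / 0.871722 = -3.278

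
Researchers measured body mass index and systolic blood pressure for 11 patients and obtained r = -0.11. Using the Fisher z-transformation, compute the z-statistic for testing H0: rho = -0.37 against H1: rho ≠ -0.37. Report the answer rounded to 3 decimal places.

Fisher z: atanh(-0.11) = -0.110447, atanh(-0.37) = -0.388423
z = (z_r − z_0)·√(n−3) = (-0.110447 − (-0.388423))·√8 = 0.277976 · 2.828427 = 0.786

0.786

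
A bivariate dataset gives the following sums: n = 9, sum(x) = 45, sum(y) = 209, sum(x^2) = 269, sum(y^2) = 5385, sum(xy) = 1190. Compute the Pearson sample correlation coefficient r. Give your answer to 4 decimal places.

S_xy = nΣxy − ΣxΣy = 9·1190 − 45·209 = 10710 − 9405 = 1305
S_xx = nΣx² − (Σx)² = 9·269 − 45² = 2421 − 2025 = 396
S_yy = nΣy² − (Σy)² = 9·5385 − 209² = 48465 − 43681 = 4784
r = S_xy / √(S_xx·S_yy) = 1305 / √(396·4784) = 1305 / √1894464 = 1305 / 1376.3953 = 0.9481

0.9481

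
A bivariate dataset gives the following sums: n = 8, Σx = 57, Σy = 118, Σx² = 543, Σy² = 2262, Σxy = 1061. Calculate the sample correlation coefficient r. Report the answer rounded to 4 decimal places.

0.8244

Numerator: nΣxy − (Σx)(Σy) = 8·1061 − (57)(118) = 1762
Denominator: √[(nΣx²−(Σx)²)(nΣy²−(Σy)²)]
  nΣx²−(Σx)² = 8·543 − 3249 = 1095;  nΣy²−(Σy)² = 8·2262 − 13924 = 4172
  √(1095·4172) = √4568340 = 2137.3675
r = 1762 / 2137.3675 = 0.8244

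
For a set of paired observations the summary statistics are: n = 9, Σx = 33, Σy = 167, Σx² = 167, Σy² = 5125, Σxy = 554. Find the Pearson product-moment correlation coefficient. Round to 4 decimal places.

Numerator: nΣxy − (Σx)(Σy) = 9·554 − (33)(167) = -525
Denominator: √[(nΣx²−(Σx)²)(nΣy²−(Σy)²)]
  nΣx²−(Σx)² = 9·167 − 1089 = 414;  nΣy²−(Σy)² = 9·5125 − 27889 = 18236
  √(414·18236) = √7549704 = 2747.6725
r = -525 / 2747.6725 = -0.1911

-0.1911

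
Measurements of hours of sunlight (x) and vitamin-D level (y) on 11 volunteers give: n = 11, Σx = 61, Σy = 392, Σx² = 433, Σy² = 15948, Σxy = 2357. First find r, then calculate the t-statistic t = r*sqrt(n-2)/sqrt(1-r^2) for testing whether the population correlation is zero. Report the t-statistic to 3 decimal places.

1.401

Numerator: nΣxy − (Σx)(Σy) = 11·2357 − (61)(392) = 2015
Denominator: √[(nΣx²−(Σx)²)(nΣy²−(Σy)²)]
  nΣx²−(Σx)² = 11·433 − 3721 = 1042;  nΣy²−(Σy)² = 11·15948 − 153664 = 21764
  √(1042·21764) = √22678088 = 4762.1516
r = 2015 / 4762.1516 = 0.4231
t = r·√(n−2)/√(1−r²) = 0.4231·√9 / √(1−0.179014) = 1.269300 / 0.906083 = 1.401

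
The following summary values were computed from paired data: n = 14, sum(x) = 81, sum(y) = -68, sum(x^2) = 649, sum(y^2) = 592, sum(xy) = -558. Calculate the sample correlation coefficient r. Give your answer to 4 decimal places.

-0.7575

Numerator: nΣxy − (Σx)(Σy) = 14·(-558) − (81)(-68) = -2304
Denominator: √[(nΣx²−(Σx)²)(nΣy²−(Σy)²)]
  nΣx²−(Σx)² = 14·649 − 6561 = 2525;  nΣy²−(Σy)² = 14·592 − 4624 = 3664
  √(2525·3664) = √9251600 = 3041.6443
r = -2304 / 3041.6443 = -0.7575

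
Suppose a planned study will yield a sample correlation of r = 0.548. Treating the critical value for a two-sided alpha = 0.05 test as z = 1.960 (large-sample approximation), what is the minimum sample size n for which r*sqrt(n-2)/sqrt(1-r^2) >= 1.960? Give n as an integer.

11

r√(n−2)/√(1−r²) ≥ 1.960  ⇔  n−2 ≥ (1.960)²·(1−r²)/r²
(1−r²)/r² = (1−0.300304)/0.300304 = 2.3300
n ≥ 2 + 3.8416·2.3300 = 2 + 8.9509 = 10.9509
⌈10.9509⌉ = 11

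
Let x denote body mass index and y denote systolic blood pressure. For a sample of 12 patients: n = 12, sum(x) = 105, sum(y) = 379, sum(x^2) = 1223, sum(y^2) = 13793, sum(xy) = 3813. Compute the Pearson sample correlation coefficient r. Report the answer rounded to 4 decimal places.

0.6670

Numerator: nΣxy − (Σx)(Σy) = 12·3813 − (105)(379) = 5961
Denominator: √[(nΣx²−(Σx)²)(nΣy²−(Σy)²)]
  nΣx²−(Σx)² = 12·1223 − 11025 = 3651;  nΣy²−(Σy)² = 12·13793 − 143641 = 21875
  √(3651·21875) = √79865625 = 8936.7570
r = 5961 / 8936.7570 = 0.6670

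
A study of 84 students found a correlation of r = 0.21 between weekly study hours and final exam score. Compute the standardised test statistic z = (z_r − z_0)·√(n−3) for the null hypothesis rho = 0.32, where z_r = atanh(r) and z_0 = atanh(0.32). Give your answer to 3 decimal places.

-1.066

z_r = atanh(0.21) = 0.213171,  z_0 = atanh(0.32) = 0.331647
SE = 1/√(n−3) = 1/√81 = 0.111111
z = (z_r − z_0)/SE = (0.213171 − 0.331647) / 0.111111 = -0.118476 / 0.111111 = -1.066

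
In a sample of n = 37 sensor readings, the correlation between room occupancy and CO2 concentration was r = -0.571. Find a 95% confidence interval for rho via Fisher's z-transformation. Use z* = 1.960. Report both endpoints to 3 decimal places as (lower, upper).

Fisher z: z_r = atanh(r) = ½·ln((1+(-0.571))/(1−(-0.571))) = -0.649005
SE(z) = 1/√(n−3) = 1/√34 = 0.171499
95% ⇒ z* = 1.960; margin = 1.960·0.171499 = 0.336138
CI on z-scale: (-0.985143, -0.312867)
Back-transform: tanh(-0.985143) = -0.755284, tanh(-0.312867) = -0.303043

(-0.755, -0.303)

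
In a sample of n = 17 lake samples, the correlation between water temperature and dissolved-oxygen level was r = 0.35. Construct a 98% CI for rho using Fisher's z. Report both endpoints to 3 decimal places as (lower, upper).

(-0.251, 0.756)

z_r = atanh(0.35) = 0.365444;  SE = 1/√(n−3) = 1/√14 = 0.267261
z-limits: 0.365444 ± 2.326·0.267261 = 0.365444 ± 0.621649 = [-0.256205, 0.987093]
ρ-limits: (tanh -0.256205, tanh 0.987093) = (-0.251, 0.756)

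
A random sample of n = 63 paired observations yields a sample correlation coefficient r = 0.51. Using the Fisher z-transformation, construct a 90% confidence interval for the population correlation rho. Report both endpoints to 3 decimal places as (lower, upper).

(0.337, 0.650)

Fisher z: z_r = atanh(r) = ½·ln((1+0.51)/(1−0.51)) = 0.562730
SE(z) = 1/√(n−3) = 1/√60 = 0.129099
90% ⇒ z* = 1.645; margin = 1.645·0.129099 = 0.212368
CI on z-scale: (0.350362, 0.775098)
Back-transform: tanh(0.350362) = 0.336697, tanh(0.775098) = 0.649884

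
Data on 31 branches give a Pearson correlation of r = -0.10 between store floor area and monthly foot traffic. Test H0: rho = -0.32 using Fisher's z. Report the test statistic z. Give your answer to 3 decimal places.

Fisher z: atanh(-0.10) = -0.100335, atanh(-0.32) = -0.331647
z = (z_r − z_0)·√(n−3) = (-0.100335 − (-0.331647))·√28 = 0.231312 · 5.291503 = 1.224

1.224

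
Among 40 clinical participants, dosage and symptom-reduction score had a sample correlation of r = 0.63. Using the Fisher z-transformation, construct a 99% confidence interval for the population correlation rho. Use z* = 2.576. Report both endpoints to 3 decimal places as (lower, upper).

(0.308, 0.823)

Fisher z: z_r = atanh(r) = ½·ln((1+0.63)/(1−0.63)) = 0.741416
SE(z) = 1/√(n−3) = 1/√37 = 0.164399
99% ⇒ z* = 2.576; margin = 2.576·0.164399 = 0.423492
CI on z-scale: (0.317924, 1.164908)
Back-transform: tanh(0.317924) = 0.307629, tanh(1.164908) = 0.822633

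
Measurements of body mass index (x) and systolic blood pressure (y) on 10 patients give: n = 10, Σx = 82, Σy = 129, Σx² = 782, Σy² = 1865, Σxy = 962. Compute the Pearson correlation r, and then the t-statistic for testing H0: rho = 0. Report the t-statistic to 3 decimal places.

-2.391

S_xy = nΣxy − ΣxΣy = 10·962 − 82·129 = 9620 − 10578 = -958
S_xx = nΣx² − (Σx)² = 10·782 − 82² = 7820 − 6724 = 1096
S_yy = nΣy² − (Σy)² = 10·1865 − 129² = 18650 − 16641 = 2009
r = S_xy / √(S_xx·S_yy) = -958 / √(1096·2009) = -958 / √2201864 = -958 / 1483.8679 = -0.6456
t = r·√(n−2)/√(1−r²) = -0.6456·√8 / √(1−0.416799) = -1.826033 / 0.763676 = -2.391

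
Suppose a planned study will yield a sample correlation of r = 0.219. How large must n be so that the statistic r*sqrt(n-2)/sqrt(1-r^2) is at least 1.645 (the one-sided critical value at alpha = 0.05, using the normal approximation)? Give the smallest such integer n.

Need r·√(n−2)/√(1−r²) ≥ 1.645
√(n−2) ≥ 1.645·√(1−0.047961) / 0.219 = 1.645·0.975725 / 0.219 = 7.3291
n−2 ≥ 53.7157  ⇒  n ≥ 55.7157
Smallest integer n = 56

56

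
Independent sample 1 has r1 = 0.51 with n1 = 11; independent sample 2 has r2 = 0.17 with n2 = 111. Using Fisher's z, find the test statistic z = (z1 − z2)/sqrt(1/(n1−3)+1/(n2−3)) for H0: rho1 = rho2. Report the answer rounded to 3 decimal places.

1.067

z1 = atanh(0.51) = 0.562730,  z2 = atanh(0.17) = 0.171667
SE = √(1/(n1−3) + 1/(n2−3)) = √(1/8 + 1/108) = √(0.1250000 + 0.0092593) = √0.1342593 = 0.366414
z = (z1 − z2)/SE = (0.562730 − 0.171667) / 0.366414 = 0.391063 / 0.366414 = 1.067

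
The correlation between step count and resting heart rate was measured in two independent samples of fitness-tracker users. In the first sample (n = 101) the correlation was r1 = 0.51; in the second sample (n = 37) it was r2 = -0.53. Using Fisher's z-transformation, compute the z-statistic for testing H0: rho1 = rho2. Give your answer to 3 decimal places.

z1 = atanh(0.51) = 0.562730,  z2 = atanh(-0.53) = -0.590145
SE = √(1/(n1−3) + 1/(n2−3)) = √(1/98 + 1/34) = √(0.0102041 + 0.0294118) = √0.0396159 = 0.199037
z = (z1 − z2)/SE = (0.562730 − (-0.590145)) / 0.199037 = 1.152875 / 0.199037 = 5.792

5.792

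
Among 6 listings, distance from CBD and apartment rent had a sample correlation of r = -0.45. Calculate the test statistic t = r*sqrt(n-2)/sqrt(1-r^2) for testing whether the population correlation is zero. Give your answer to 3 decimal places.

t = r·√(n−2) / √(1−r²) with r = -0.45, n = 6
  = -0.45·√4 / √(1 − 0.2025)
  = -0.45·2.000000 / 0.893029
  = -0.900000 / 0.893029 = -1.008

-1.008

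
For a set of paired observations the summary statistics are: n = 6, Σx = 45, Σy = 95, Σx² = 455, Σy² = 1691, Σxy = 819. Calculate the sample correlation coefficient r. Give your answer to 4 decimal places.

0.7188

Numerator: nΣxy − (Σx)(Σy) = 6·819 − (45)(95) = 639
Denominator: √[(nΣx²−(Σx)²)(nΣy²−(Σy)²)]
  nΣx²−(Σx)² = 6·455 − 2025 = 705;  nΣy²−(Σy)² = 6·1691 − 9025 = 1121
  √(705·1121) = √790305 = 888.9910
r = 639 / 888.9910 = 0.7188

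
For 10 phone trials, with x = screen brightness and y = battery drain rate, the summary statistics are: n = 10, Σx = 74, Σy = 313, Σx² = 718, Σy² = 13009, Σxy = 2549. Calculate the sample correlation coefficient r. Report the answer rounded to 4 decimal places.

Numerator: nΣxy − (Σx)(Σy) = 10·2549 − (74)(313) = 2328
Denominator: √[(nΣx²−(Σx)²)(nΣy²−(Σy)²)]
  nΣx²−(Σx)² = 10·718 − 5476 = 1704;  nΣy²−(Σy)² = 10·13009 − 97969 = 32121
  √(1704·32121) = √54734184 = 7398.2555
r = 2328 / 7398.2555 = 0.3147

0.3147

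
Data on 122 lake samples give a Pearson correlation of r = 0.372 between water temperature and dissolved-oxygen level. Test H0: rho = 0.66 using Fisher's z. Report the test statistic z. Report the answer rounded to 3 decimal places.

-4.386

z_r = atanh(0.372) = 0.390742,  z_0 = atanh(0.66) = 0.792814
SE = 1/√(n−3) = 1/√119 = 0.091670
z = (z_r − z_0)/SE = (0.390742 − 0.792814) / 0.091670 = -0.402072 / 0.091670 = -4.386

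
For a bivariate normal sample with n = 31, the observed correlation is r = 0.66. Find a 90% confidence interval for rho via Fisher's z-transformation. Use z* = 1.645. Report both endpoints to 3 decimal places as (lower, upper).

(0.448, 0.802)

Fisher z: z_r = atanh(r) = ½·ln((1+0.66)/(1−0.66)) = 0.792814
SE(z) = 1/√(n−3) = 1/√28 = 0.188982
90% ⇒ z* = 1.645; margin = 1.645·0.188982 = 0.310875
CI on z-scale: (0.481939, 1.103689)
Back-transform: tanh(0.481939) = 0.447795, tanh(1.103689) = 0.801820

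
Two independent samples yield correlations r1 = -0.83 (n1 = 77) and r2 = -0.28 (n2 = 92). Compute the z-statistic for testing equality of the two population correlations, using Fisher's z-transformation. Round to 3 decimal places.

-5.724

z1 = atanh(-0.83) = -1.188136,  z2 = atanh(-0.28) = -0.287682
SE = √(1/(n1−3) + 1/(n2−3)) = √(1/74 + 1/89) = √(0.0135135 + 0.0112360) = √0.0247495 = 0.157320
z = (z1 − z2)/SE = (-1.188136 − (-0.287682)) / 0.157320 = -0.900454 / 0.157320 = -5.724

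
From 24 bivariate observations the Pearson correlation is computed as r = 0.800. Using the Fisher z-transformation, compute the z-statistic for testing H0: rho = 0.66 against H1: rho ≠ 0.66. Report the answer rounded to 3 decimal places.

1.401

Fisher z: atanh(0.800) = 1.098612, atanh(0.66) = 0.792814
z = (z_r − z_0)·√(n−3) = (1.098612 − 0.792814)·√21 = 0.305798 · 4.582576 = 1.401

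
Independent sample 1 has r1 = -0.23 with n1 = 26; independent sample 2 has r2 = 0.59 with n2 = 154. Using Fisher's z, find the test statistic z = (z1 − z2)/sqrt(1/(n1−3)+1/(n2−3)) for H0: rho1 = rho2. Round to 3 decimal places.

-4.074

Fisher z-transforms: z1 = atanh(-0.23) = -0.234189, z2 = atanh(0.59) = 0.677666; difference d = -0.911855
Var(d) = 1/23 + 1/151 = 0.0434783 + 0.0066225 = 0.0501008
z = d/√Var(d) = -0.911855 / √0.0501008 = -0.911855 / 0.223832 = -4.074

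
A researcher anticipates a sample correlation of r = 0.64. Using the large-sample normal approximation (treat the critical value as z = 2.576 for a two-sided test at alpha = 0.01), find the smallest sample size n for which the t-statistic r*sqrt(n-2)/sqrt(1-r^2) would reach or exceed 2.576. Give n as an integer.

r√(n−2)/√(1−r²) ≥ 2.576  ⇔  n−2 ≥ (2.576)²·(1−r²)/r²
(1−r²)/r² = (1−0.4096)/0.4096 = 1.4414
n ≥ 2 + 6.635776·1.4414 = 2 + 9.5648 = 11.5648
⌈11.5648⌉ = 12

12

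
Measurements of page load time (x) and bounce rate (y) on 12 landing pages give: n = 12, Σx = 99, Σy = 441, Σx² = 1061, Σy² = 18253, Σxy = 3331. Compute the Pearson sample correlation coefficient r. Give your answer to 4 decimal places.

-0.4346

Numerator: nΣxy − (Σx)(Σy) = 12·3331 − (99)(441) = -3687
Denominator: √[(nΣx²−(Σx)²)(nΣy²−(Σy)²)]
  nΣx²−(Σx)² = 12·1061 − 9801 = 2931;  nΣy²−(Σy)² = 12·18253 − 194481 = 24555
  √(2931·24555) = √71970705 = 8483.5550
r = -3687 / 8483.5550 = -0.4346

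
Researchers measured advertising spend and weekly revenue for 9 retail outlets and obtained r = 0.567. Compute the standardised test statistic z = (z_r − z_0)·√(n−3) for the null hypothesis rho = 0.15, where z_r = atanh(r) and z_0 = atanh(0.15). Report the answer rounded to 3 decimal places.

1.205

Fisher z: atanh(0.567) = 0.643090, atanh(0.15) = 0.151140
z = (z_r − z_0)·√(n−3) = (0.643090 − 0.151140)·√6 = 0.491950 · 2.449490 = 1.205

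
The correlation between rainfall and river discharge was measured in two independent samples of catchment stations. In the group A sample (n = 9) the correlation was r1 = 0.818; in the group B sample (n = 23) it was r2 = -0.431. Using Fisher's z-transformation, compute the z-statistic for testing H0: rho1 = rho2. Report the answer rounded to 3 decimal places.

3.463

Fisher z-transforms: z1 = atanh(0.818) = 1.150743, z2 = atanh(-0.431) = -0.461124; difference d = 1.611867
Var(d) = 1/6 + 1/20 = 0.1666667 + 0.0500000 = 0.2166667
z = d/√Var(d) = 1.611867 / √0.2166667 = 1.611867 / 0.465475 = 3.463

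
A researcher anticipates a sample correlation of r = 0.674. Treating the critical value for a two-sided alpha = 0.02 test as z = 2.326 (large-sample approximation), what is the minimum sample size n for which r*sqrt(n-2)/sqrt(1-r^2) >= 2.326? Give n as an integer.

9

r√(n−2)/√(1−r²) ≥ 2.326  ⇔  n−2 ≥ (2.326)²·(1−r²)/r²
(1−r²)/r² = (1−0.454276)/0.454276 = 1.2013
n ≥ 2 + 5.410276·1.2013 = 2 + 6.4994 = 8.4994
⌈8.4994⌉ = 9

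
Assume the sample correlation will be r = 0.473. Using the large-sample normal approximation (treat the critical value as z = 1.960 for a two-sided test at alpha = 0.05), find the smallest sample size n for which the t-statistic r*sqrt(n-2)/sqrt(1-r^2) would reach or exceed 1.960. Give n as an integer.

16

Need r·√(n−2)/√(1−r²) ≥ 1.960
√(n−2) ≥ 1.960·√(1−0.223729) / 0.473 = 1.960·0.881062 / 0.473 = 3.6509
n−2 ≥ 13.3291  ⇒  n ≥ 15.3291
Smallest integer n = 16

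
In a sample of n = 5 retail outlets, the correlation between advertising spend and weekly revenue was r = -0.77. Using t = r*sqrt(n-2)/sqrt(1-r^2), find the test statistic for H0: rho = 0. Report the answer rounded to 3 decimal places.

-2.090

1 − r² = 1 − 0.5929 = 0.4071;  √(1−r²) = 0.638044
√(n−2) = √3 = 1.732051
t = r·√(n−2)/√(1−r²) = -0.77 · 1.732051 / 0.638044 = -2.090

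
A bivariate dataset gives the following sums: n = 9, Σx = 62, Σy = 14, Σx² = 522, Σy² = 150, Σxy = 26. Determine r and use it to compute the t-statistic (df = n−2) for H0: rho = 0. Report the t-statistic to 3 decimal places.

Numerator: nΣxy − (Σx)(Σy) = 9·26 − (62)(14) = -634
Denominator: √[(nΣx²−(Σx)²)(nΣy²−(Σy)²)]
  nΣx²−(Σx)² = 9·522 − 3844 = 854;  nΣy²−(Σy)² = 9·150 − 196 = 1154
  √(854·1154) = √985516 = 992.7316
r = -634 / 992.7316 = -0.6386
t = r·√(n−2)/√(1−r²) = -0.6386·√7 / √(1−0.407810) = -1.689577 / 0.769539 = -2.196

-2.196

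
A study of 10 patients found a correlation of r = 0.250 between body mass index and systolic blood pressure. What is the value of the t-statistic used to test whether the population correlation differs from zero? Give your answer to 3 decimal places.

1 − r² = 1 − 0.062500 = 0.937500;  √(1−r²) = 0.968246
√(n−2) = √8 = 2.828427
t = r·√(n−2)/√(1−r²) = 0.250 · 2.828427 / 0.968246 = 0.730

0.730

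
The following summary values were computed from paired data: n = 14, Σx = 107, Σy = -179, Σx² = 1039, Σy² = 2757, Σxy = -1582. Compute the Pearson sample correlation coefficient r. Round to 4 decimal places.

Numerator: nΣxy − (Σx)(Σy) = 14·(-1582) − (107)(-179) = -2995
Denominator: √[(nΣx²−(Σx)²)(nΣy²−(Σy)²)]
  nΣx²−(Σx)² = 14·1039 − 11449 = 3097;  nΣy²−(Σy)² = 14·2757 − 32041 = 6557
  √(3097·6557) = √20307029 = 4506.3321
r = -2995 / 4506.3321 = -0.6646

-0.6646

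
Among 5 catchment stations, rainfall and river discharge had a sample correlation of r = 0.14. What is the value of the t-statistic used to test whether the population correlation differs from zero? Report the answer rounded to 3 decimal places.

1 − r² = 1 − 0.0196 = 0.9804;  √(1−r²) = 0.990152
√(n−2) = √3 = 1.732051
t = r·√(n−2)/√(1−r²) = 0.14 · 1.732051 / 0.990152 = 0.245

0.245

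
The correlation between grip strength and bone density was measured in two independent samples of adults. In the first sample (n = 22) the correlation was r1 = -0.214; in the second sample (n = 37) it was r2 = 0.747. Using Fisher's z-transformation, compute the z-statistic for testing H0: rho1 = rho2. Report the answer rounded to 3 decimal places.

Fisher z-transforms: z1 = atanh(-0.214) = -0.217360, z2 = atanh(0.747) = 0.966133; difference d = -1.183493
Var(d) = 1/19 + 1/34 = 0.0526316 + 0.0294118 = 0.0820434
z = d/√Var(d) = -1.183493 / √0.0820434 = -1.183493 / 0.286432 = -4.132

-4.132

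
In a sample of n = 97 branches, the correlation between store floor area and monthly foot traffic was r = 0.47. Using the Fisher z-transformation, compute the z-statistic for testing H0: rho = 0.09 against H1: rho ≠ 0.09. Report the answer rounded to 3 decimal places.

4.070

z_r = atanh(0.47) = 0.510070,  z_0 = atanh(0.09) = 0.090244
SE = 1/√(n−3) = 1/√94 = 0.103142
z = (z_r − z_0)/SE = (0.510070 − 0.090244) / 0.103142 = 0.419826 / 0.103142 = 4.070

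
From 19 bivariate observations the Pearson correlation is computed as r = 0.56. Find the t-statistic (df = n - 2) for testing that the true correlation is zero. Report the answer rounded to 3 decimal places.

2.787

1 − r² = 1 − 0.3136 = 0.6864;  √(1−r²) = 0.828493
√(n−2) = √17 = 4.123106
t = r·√(n−2)/√(1−r²) = 0.56 · 4.123106 / 0.828493 = 2.787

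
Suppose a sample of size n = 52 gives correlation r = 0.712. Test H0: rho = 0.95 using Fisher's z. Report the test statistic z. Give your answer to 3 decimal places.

z_r = atanh(0.712) = 0.891229,  z_0 = atanh(0.95) = 1.831781
SE = 1/√(n−3) = 1/√49 = 0.142857
z = (z_r − z_0)/SE = (0.891229 − 1.831781) / 0.142857 = -0.940552 / 0.142857 = -6.584

-6.584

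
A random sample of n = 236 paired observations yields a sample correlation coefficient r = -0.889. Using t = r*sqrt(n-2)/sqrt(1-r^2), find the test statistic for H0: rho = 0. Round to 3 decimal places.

t = r·√(n−2) / √(1−r²) with r = -0.889, n = 236
  = -0.889·√234 / √(1 − 0.790321)
  = -0.889·15.297059 / 0.457907
  = -13.599085 / 0.457907 = -29.698

-29.698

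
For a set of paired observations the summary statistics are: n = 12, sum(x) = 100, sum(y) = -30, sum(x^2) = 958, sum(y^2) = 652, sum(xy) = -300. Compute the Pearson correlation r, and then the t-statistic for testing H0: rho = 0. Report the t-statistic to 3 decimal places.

S_xy = nΣxy − ΣxΣy = 12·(-300) − 100·(-30) = -3600 − (-3000) = -600
S_xx = nΣx² − (Σx)² = 12·958 − 100² = 11496 − 10000 = 1496
S_yy = nΣy² − (Σy)² = 12·652 − (-30)² = 7824 − 900 = 6924
r = S_xy / √(S_xx·S_yy) = -600 / √(1496·6924) = -600 / √10358304 = -600 / 3218.4319 = -0.1864
t = r·√(n−2)/√(1−r²) = -0.1864·√10 / √(1−0.034745) = -0.589449 / 0.982474 = -0.600

-0.600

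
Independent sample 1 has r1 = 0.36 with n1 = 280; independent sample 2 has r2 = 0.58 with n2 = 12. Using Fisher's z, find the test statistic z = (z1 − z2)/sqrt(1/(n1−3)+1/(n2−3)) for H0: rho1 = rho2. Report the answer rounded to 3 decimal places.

-0.843

z1 = atanh(0.36) = 0.376886,  z2 = atanh(0.58) = 0.662463
SE = √(1/(n1−3) + 1/(n2−3)) = √(1/277 + 1/9) = √(0.0036101 + 0.1111111) = √0.1147212 = 0.338705
z = (z1 − z2)/SE = (0.376886 − 0.662463) / 0.338705 = -0.285577 / 0.338705 = -0.843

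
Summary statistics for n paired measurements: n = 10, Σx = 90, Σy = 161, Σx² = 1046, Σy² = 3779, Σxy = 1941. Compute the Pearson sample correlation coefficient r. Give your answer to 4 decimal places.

0.9296

S_xy = nΣxy − ΣxΣy = 10·1941 − 90·161 = 19410 − 14490 = 4920
S_xx = nΣx² − (Σx)² = 10·1046 − 90² = 10460 − 8100 = 2360
S_yy = nΣy² − (Σy)² = 10·3779 − 161² = 37790 − 25921 = 11869
r = S_xy / √(S_xx·S_yy) = 4920 / √(2360·11869) = 4920 / √28010840 = 4920 / 5292.5268 = 0.9296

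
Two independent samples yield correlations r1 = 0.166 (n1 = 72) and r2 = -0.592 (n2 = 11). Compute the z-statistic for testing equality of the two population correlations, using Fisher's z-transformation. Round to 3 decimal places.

2.271

Fisher z-transforms: z1 = atanh(0.166) = 0.167550, z2 = atanh(-0.592) = -0.680740; difference d = 0.848290
Var(d) = 1/69 + 1/8 = 0.0144928 + 0.1250000 = 0.1394928
z = d/√Var(d) = 0.848290 / √0.1394928 = 0.848290 / 0.373487 = 2.271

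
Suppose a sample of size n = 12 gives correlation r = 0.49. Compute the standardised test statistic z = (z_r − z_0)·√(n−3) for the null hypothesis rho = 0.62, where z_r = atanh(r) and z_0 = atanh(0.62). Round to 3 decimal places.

-0.567

Fisher z: atanh(0.49) = 0.536060, atanh(0.62) = 0.725005
z = (z_r − z_0)·√(n−3) = (0.536060 − 0.725005)·√9 = -0.188945 · 3.000000 = -0.567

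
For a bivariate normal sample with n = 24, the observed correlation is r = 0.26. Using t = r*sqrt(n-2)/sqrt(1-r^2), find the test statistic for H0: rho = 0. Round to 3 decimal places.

1.263

1 − r² = 1 − 0.0676 = 0.9324;  √(1−r²) = 0.965609
√(n−2) = √22 = 4.690416
t = r·√(n−2)/√(1−r²) = 0.26 · 4.690416 / 0.965609 = 1.263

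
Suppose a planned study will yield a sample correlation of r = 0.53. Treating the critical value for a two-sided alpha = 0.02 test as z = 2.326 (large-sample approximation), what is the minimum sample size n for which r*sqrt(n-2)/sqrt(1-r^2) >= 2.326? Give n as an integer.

16

r√(n−2)/√(1−r²) ≥ 2.326  ⇔  n−2 ≥ (2.326)²·(1−r²)/r²
(1−r²)/r² = (1−0.2809)/0.2809 = 2.5600
n ≥ 2 + 5.410276·2.5600 = 2 + 13.8503 = 15.8503
⌈15.8503⌉ = 16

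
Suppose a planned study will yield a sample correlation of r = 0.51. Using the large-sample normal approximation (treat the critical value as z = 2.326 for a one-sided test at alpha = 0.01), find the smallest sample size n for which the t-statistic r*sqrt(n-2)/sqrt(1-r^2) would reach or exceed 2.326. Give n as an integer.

18

r√(n−2)/√(1−r²) ≥ 2.326  ⇔  n−2 ≥ (2.326)²·(1−r²)/r²
(1−r²)/r² = (1−0.2601)/0.2601 = 2.8447
n ≥ 2 + 5.410276·2.8447 = 2 + 15.3906 = 17.3906
⌈17.3906⌉ = 18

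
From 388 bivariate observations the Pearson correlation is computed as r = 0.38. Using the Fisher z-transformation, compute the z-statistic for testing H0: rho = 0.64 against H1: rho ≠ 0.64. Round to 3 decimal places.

-7.027

Fisher z: atanh(0.38) = 0.400060, atanh(0.64) = 0.758174
z = (z_r − z_0)·√(n−3) = (0.400060 − 0.758174)·√385 = -0.358114 · 19.621417 = -7.027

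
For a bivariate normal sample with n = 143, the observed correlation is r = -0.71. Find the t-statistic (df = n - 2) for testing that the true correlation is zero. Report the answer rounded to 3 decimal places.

1 − r² = 1 − 0.5041 = 0.4959;  √(1−r²) = 0.704202
√(n−2) = √141 = 11.874342
t = r·√(n−2)/√(1−r²) = -0.71 · 11.874342 / 0.704202 = -11.972

-11.972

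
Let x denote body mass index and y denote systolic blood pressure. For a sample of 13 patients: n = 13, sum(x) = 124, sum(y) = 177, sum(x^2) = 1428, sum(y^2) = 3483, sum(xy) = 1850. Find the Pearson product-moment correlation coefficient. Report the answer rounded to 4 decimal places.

S_xy = nΣxy − ΣxΣy = 13·1850 − 124·177 = 24050 − 21948 = 2102
S_xx = nΣx² − (Σx)² = 13·1428 − 124² = 18564 − 15376 = 3188
S_yy = nΣy² − (Σy)² = 13·3483 − 177² = 45279 − 31329 = 13950
r = S_xy / √(S_xx·S_yy) = 2102 / √(3188·13950) = 2102 / √44472600 = 2102 / 6668.7780 = 0.3152

0.3152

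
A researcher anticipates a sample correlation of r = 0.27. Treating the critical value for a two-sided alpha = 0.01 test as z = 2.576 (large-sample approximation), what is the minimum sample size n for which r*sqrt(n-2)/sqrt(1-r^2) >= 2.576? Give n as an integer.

87

r√(n−2)/√(1−r²) ≥ 2.576  ⇔  n−2 ≥ (2.576)²·(1−r²)/r²
(1−r²)/r² = (1−0.0729)/0.0729 = 12.7174
n ≥ 2 + 6.635776·12.7174 = 2 + 84.3898 = 86.3898
⌈86.3898⌉ = 87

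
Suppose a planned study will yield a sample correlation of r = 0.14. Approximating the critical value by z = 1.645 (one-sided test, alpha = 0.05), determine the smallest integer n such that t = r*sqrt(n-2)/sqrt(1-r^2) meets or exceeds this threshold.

r√(n−2)/√(1−r²) ≥ 1.645  ⇔  n−2 ≥ (1.645)²·(1−r²)/r²
(1−r²)/r² = (1−0.0196)/0.0196 = 50.0204
n ≥ 2 + 2.706025·50.0204 = 2 + 135.3565 = 137.3565
⌈137.3565⌉ = 138

138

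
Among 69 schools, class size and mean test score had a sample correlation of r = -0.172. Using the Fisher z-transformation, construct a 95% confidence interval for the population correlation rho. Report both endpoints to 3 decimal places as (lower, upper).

(-0.393, 0.067)

z_r = atanh(-0.172) = -0.173727;  SE = 1/√(n−3) = 1/√66 = 0.123091
z-limits: -0.173727 ± 1.960·0.123091 = -0.173727 ± 0.241258 = [-0.414985, 0.067531]
ρ-limits: (tanh -0.414985, tanh 0.067531) = (-0.393, 0.067)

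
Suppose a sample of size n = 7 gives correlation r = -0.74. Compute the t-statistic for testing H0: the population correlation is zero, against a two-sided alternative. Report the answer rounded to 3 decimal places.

t = r·√(n−2) / √(1−r²) with r = -0.74, n = 7
  = -0.74·√5 / √(1 − 0.5476)
  = -0.74·2.236068 / 0.672607
  = -1.654690 / 0.672607 = -2.460

-2.460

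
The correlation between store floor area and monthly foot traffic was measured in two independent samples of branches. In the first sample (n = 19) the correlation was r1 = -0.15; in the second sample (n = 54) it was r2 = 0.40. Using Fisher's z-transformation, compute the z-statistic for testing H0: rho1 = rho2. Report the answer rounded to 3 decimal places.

z1 = atanh(-0.15) = -0.151140,  z2 = atanh(0.40) = 0.423649
SE = √(1/(n1−3) + 1/(n2−3)) = √(1/16 + 1/51) = √(0.0625000 + 0.0196078) = √0.0821078 = 0.286545
z = (z1 − z2)/SE = (-0.151140 − 0.423649) / 0.286545 = -0.574789 / 0.286545 = -2.006

-2.006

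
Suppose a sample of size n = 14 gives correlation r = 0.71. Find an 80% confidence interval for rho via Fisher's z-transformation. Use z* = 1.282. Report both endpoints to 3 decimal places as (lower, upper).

(0.463, 0.855)

z_r = atanh(0.71) = 0.887184;  SE = 1/√(n−3) = 1/√11 = 0.301511
z-limits: 0.887184 ± 1.282·0.301511 = 0.887184 ± 0.386537 = [0.500647, 1.273721]
ρ-limits: (tanh 0.500647, tanh 1.273721) = (0.463, 0.855)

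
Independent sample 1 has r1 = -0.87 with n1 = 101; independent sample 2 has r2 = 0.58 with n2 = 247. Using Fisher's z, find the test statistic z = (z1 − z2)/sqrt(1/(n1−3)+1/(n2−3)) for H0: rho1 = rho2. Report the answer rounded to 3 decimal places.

Fisher z-transforms: z1 = atanh(-0.87) = -1.333080, z2 = atanh(0.58) = 0.662463; difference d = -1.995543
Var(d) = 1/98 + 1/244 = 0.0102041 + 0.0040984 = 0.0143025
z = d/√Var(d) = -1.995543 / √0.0143025 = -1.995543 / 0.119593 = -16.686

-16.686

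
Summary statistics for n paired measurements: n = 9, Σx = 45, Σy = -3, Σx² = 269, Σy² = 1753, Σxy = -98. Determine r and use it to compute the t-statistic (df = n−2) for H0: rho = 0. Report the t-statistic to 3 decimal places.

S_xy = nΣxy − ΣxΣy = 9·(-98) − 45·(-3) = -882 − (-135) = -747
S_xx = nΣx² − (Σx)² = 9·269 − 45² = 2421 − 2025 = 396
S_yy = nΣy² − (Σy)² = 9·1753 − (-3)² = 15777 − 9 = 15768
r = S_xy / √(S_xx·S_yy) = -747 / √(396·15768) = -747 / √6244128 = -747 / 2498.8253 = -0.2989
t = r·√(n−2)/√(1−r²) = -0.2989·√7 / √(1−0.089341) = -0.790815 / 0.954285 = -0.829

-0.829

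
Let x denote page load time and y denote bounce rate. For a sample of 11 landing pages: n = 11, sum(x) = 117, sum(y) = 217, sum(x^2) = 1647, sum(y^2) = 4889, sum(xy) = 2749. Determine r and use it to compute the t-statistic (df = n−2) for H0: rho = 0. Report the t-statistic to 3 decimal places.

5.891

Numerator: nΣxy − (Σx)(Σy) = 11·2749 − (117)(217) = 4850
Denominator: √[(nΣx²−(Σx)²)(nΣy²−(Σy)²)]
  nΣx²−(Σx)² = 11·1647 − 13689 = 4428;  nΣy²−(Σy)² = 11·4889 − 47089 = 6690
  √(4428·6690) = √29623320 = 5442.7309
r = 4850 / 5442.7309 = 0.8911
t = r·√(n−2)/√(1−r²) = 0.8911·√9 / √(1−0.794059) = 2.673300 / 0.453807 = 5.891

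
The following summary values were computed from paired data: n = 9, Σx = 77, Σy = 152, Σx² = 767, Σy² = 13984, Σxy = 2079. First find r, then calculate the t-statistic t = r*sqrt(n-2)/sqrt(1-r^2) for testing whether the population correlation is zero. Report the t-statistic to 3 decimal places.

Numerator: nΣxy − (Σx)(Σy) = 9·2079 − (77)(152) = 7007
Denominator: √[(nΣx²−(Σx)²)(nΣy²−(Σy)²)]
  nΣx²−(Σx)² = 9·767 − 5929 = 974;  nΣy²−(Σy)² = 9·13984 − 23104 = 102752
  √(974·102752) = √100080448 = 10004.0216
r = 7007 / 10004.0216 = 0.7004
t = r·√(n−2)/√(1−r²) = 0.7004·√7 / √(1−0.490560) = 1.853084 / 0.713751 = 2.596

2.596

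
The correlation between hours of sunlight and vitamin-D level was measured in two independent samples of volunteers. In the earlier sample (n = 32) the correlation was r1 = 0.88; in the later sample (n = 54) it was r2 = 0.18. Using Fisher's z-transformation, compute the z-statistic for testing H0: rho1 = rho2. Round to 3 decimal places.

5.133

Fisher z-transforms: z1 = atanh(0.88) = 1.375768, z2 = atanh(0.18) = 0.181983; difference d = 1.193785
Var(d) = 1/29 + 1/51 = 0.0344828 + 0.0196078 = 0.0540906
z = d/√Var(d) = 1.193785 / √0.0540906 = 1.193785 / 0.232574 = 5.133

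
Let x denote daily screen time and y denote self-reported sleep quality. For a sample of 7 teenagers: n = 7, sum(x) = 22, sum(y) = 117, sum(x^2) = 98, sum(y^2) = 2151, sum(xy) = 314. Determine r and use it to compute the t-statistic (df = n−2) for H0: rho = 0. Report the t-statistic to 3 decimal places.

-2.289

Numerator: nΣxy − (Σx)(Σy) = 7·314 − (22)(117) = -376
Denominator: √[(nΣx²−(Σx)²)(nΣy²−(Σy)²)]
  nΣx²−(Σx)² = 7·98 − 484 = 202;  nΣy²−(Σy)² = 7·2151 − 13689 = 1368
  √(202·1368) = √276336 = 525.6767
r = -376 / 525.6767 = -0.7153
t = r·√(n−2)/√(1−r²) = -0.7153·√5 / √(1−0.511654) = -1.599459 / 0.698818 = -2.289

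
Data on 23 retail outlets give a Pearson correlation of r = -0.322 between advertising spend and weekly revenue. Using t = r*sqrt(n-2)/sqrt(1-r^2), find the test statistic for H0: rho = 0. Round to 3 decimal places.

-1.559

t = r·√(n−2) / √(1−r²) with r = -0.322, n = 23
  = -0.322·√21 / √(1 − 0.103684)
  = -0.322·4.582576 / 0.946740
  = -1.475589 / 0.946740 = -1.559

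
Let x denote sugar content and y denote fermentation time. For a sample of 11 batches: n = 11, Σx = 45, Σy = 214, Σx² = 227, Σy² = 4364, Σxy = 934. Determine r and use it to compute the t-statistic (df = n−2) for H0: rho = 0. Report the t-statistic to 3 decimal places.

2.439

S_xy = nΣxy − ΣxΣy = 11·934 − 45·214 = 10274 − 9630 = 644
S_xx = nΣx² − (Σx)² = 11·227 − 45² = 2497 − 2025 = 472
S_yy = nΣy² − (Σy)² = 11·4364 − 214² = 48004 − 45796 = 2208
r = S_xy / √(S_xx·S_yy) = 644 / √(472·2208) = 644 / √1042176 = 644 / 1020.8702 = 0.6308
t = r·√(n−2)/√(1−r²) = 0.6308·√9 / √(1−0.397909) = 1.892400 / 0.775945 = 2.439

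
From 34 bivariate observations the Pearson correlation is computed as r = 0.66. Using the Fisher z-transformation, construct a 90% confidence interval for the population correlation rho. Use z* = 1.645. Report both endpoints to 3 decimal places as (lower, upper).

(0.460, 0.796)

Fisher z: z_r = atanh(r) = ½·ln((1+0.66)/(1−0.66)) = 0.792814
SE(z) = 1/√(n−3) = 1/√31 = 0.179605
90% ⇒ z* = 1.645; margin = 1.645·0.179605 = 0.295450
CI on z-scale: (0.497364, 1.088264)
Back-transform: tanh(0.497364) = 0.460042, tanh(1.088264) = 0.796244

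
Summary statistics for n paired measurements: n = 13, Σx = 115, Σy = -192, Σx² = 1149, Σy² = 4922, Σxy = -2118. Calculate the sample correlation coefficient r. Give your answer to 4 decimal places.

S_xy = nΣxy − ΣxΣy = 13·(-2118) − 115·(-192) = -27534 − (-22080) = -5454
S_xx = nΣx² − (Σx)² = 13·1149 − 115² = 14937 − 13225 = 1712
S_yy = nΣy² − (Σy)² = 13·4922 − (-192)² = 63986 − 36864 = 27122
r = S_xy / √(S_xx·S_yy) = -5454 / √(1712·27122) = -5454 / √46432864 = -5454 / 6814.1664 = -0.8004

-0.8004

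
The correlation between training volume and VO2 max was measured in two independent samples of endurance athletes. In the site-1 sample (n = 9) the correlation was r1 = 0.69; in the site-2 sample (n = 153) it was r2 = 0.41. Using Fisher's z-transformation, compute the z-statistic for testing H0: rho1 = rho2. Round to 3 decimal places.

Fisher z-transforms: z1 = atanh(0.69) = 0.847956, z2 = atanh(0.41) = 0.435611; difference d = 0.412345
Var(d) = 1/6 + 1/150 = 0.1666667 + 0.0066667 = 0.1733334
z = d/√Var(d) = 0.412345 / √0.1733334 = 0.412345 / 0.416333 = 0.990

0.990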